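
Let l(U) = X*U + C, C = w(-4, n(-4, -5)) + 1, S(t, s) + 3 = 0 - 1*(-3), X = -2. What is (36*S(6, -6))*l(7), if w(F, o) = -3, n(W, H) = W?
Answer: 0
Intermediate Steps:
S(t, s) = 0 (S(t, s) = -3 + (0 - 1*(-3)) = -3 + (0 + 3) = -3 + 3 = 0)
C = -2 (C = -3 + 1 = -2)
l(U) = -2 - 2*U (l(U) = -2*U - 2 = -2 - 2*U)
(36*S(6, -6))*l(7) = (36*0)*(-2 - 2*7) = 0*(-2 - 14) = 0*(-16) = 0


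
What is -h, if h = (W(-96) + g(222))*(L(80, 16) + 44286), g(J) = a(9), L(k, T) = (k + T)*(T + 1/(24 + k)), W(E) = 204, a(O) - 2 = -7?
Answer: -118543902/13 ≈ -9.1188e+6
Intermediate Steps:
a(O) = -5 (a(O) = 2 - 7 = -5)
L(k, T) = (T + k)*(T + 1/(24 + k))
g(J) = -5
h = 118543902/13 (h = (204 - 5)*((16 + 80 + 24*16² + 16*80² + 80*16² + 24*16*80)/(24 + 80) + 44286) = 199*((16 + 80 + 24*256 + 16*6400 + 80*256 + 30720)/104 + 44286) = 199*((16 + 80 + 6144 + 102400 + 20480 + 30720)/104 + 44286) = 199*((1/104)*159840 + 44286) = 199*(19980/13 + 44286) = 199*(595698/13) = 118543902/13 ≈ 9.1188e+6)
-h = -1*118543902/13 = -118543902/13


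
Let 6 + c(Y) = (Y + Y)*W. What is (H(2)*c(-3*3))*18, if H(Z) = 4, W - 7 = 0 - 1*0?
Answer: -9504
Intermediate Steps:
W = 7 (W = 7 + (0 - 1*0) = 7 + (0 + 0) = 7 + 0 = 7)
c(Y) = -6 + 14*Y (c(Y) = -6 + (Y + Y)*7 = -6 + (2*Y)*7 = -6 + 14*Y)
(H(2)*c(-3*3))*18 = (4*(-6 + 14*(-3*3)))*18 = (4*(-6 + 14*(-9)))*18 = (4*(-6 - 126))*18 = (4*(-132))*18 = -528*18 = -9504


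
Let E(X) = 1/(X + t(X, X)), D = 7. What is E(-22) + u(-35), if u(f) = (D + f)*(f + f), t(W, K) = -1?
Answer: 45079/23 ≈ 1960.0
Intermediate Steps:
u(f) = 2*f*(7 + f) (u(f) = (7 + f)*(f + f) = (7 + f)*(2*f) = 2*f*(7 + f))
E(X) = 1/(-1 + X) (E(X) = 1/(X - 1) = 1/(-1 + X))
E(-22) + u(-35) = 1/(-1 - 22) + 2*(-35)*(7 - 35) = 1/(-23) + 2*(-35)*(-28) = -1/23 + 1960 = 45079/23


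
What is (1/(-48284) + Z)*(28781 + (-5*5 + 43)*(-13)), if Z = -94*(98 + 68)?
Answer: -21507981710739/48284 ≈ -4.4545e+8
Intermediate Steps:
Z = -15604 (Z = -94*166 = -15604)
(1/(-48284) + Z)*(28781 + (-5*5 + 43)*(-13)) = (1/(-48284) - 15604)*(28781 + (-5*5 + 43)*(-13)) = (-1/48284 - 15604)*(28781 + (-25 + 43)*(-13)) = -753423537*(28781 + 18*(-13))/48284 = -753423537*(28781 - 234)/48284 = -753423537/48284*28547 = -21507981710739/48284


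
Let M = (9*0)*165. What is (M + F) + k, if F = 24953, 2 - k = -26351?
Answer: 51306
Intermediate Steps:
k = 26353 (k = 2 - 1*(-26351) = 2 + 26351 = 26353)
M = 0 (M = 0*165 = 0)
(M + F) + k = (0 + 24953) + 26353 = 24953 + 26353 = 51306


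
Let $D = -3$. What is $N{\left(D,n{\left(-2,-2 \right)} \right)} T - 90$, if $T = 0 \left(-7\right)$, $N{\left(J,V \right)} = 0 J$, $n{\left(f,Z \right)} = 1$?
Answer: $-90$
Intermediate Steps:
$N{\left(J,V \right)} = 0$
$T = 0$
$N{\left(D,n{\left(-2,-2 \right)} \right)} T - 90 = 0 \cdot 0 - 90 = 0 - 90 = -90$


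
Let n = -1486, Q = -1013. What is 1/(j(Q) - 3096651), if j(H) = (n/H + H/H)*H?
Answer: -1/3099150 ≈ -3.2267e-7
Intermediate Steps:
j(H) = H*(1 - 1486/H) (j(H) = (-1486/H + H/H)*H = (-1486/H + 1)*H = (1 - 1486/H)*H = H*(1 - 1486/H))
1/(j(Q) - 3096651) = 1/((-1486 - 1013) - 3096651) = 1/(-2499 - 3096651) = 1/(-3099150) = -1/3099150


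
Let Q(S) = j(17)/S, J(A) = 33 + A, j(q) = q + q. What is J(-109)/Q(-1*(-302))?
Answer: -11476/17 ≈ -675.06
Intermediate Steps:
j(q) = 2*q
Q(S) = 34/S (Q(S) = (2*17)/S = 34/S)
J(-109)/Q(-1*(-302)) = (33 - 109)/((34/((-1*(-302))))) = -76/(34/302) = -76/(34*(1/302)) = -76/17/151 = -76*151/17 = -11476/17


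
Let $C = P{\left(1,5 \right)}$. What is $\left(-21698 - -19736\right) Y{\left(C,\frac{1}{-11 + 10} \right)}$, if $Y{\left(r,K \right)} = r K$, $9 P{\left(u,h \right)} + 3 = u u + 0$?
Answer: $-436$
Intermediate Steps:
$P{\left(u,h \right)} = - \frac{1}{3} + \frac{u^{2}}{9}$ ($P{\left(u,h \right)} = - \frac{1}{3} + \frac{u u + 0}{9} = - \frac{1}{3} + \frac{u^{2} + 0}{9} = - \frac{1}{3} + \frac{u^{2}}{9}$)
$C = - \frac{2}{9}$ ($C = - \frac{1}{3} + \frac{1^{2}}{9} = - \frac{1}{3} + \frac{1}{9} \cdot 1 = - \frac{1}{3} + \frac{1}{9} = - \frac{2}{9} \approx -0.22222$)
$Y{\left(r,K \right)} = K r$
$\left(-21698 - -19736\right) Y{\left(C,\frac{1}{-11 + 10} \right)} = \left(-21698 - -19736\right) \frac{1}{-11 + 10} \left(- \frac{2}{9}\right) = \left(-21698 + 19736\right) \frac{1}{-1} \left(- \frac{2}{9}\right) = - 1962 \left(\left(-1\right) \left(- \frac{2}{9}\right)\right) = \left(-1962\right) \frac{2}{9} = -436$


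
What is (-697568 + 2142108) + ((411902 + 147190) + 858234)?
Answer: 2861866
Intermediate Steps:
(-697568 + 2142108) + ((411902 + 147190) + 858234) = 1444540 + (559092 + 858234) = 1444540 + 1417326 = 2861866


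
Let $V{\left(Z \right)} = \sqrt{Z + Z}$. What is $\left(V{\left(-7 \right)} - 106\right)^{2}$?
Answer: $\left(106 - i \sqrt{14}\right)^{2} \approx 11222.0 - 793.23 i$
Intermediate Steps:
$V{\left(Z \right)} = \sqrt{2} \sqrt{Z}$ ($V{\left(Z \right)} = \sqrt{2 Z} = \sqrt{2} \sqrt{Z}$)
$\left(V{\left(-7 \right)} - 106\right)^{2} = \left(\sqrt{2} \sqrt{-7} - 106\right)^{2} = \left(\sqrt{2} i \sqrt{7} - 106\right)^{2} = \left(i \sqrt{14} - 106\right)^{2} = \left(-106 + i \sqrt{14}\right)^{2}$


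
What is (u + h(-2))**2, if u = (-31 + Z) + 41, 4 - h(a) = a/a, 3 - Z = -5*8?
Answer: 3136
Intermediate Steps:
Z = 43 (Z = 3 - (-5)*8 = 3 - 1*(-40) = 3 + 40 = 43)
h(a) = 3 (h(a) = 4 - a/a = 4 - 1*1 = 4 - 1 = 3)
u = 53 (u = (-31 + 43) + 41 = 12 + 41 = 53)
(u + h(-2))**2 = (53 + 3)**2 = 56**2 = 3136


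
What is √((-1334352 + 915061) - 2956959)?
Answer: 25*I*√5402 ≈ 1837.5*I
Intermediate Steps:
√((-1334352 + 915061) - 2956959) = √(-419291 - 2956959) = √(-3376250) = 25*I*√5402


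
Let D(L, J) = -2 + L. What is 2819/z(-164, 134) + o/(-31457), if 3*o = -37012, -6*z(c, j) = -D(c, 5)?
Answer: -9578597/94371 ≈ -101.50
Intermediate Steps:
z(c, j) = -1/3 + c/6 (z(c, j) = -(-1)*(-2 + c)/6 = -(2 - c)/6 = -1/3 + c/6)
o = -37012/3 (o = (1/3)*(-37012) = -37012/3 ≈ -12337.)
2819/z(-164, 134) + o/(-31457) = 2819/(-1/3 + (1/6)*(-164)) - 37012/3/(-31457) = 2819/(-1/3 - 82/3) - 37012/3*(-1/31457) = 2819/(-83/3) + 37012/94371 = 2819*(-3/83) + 37012/94371 = -8457/83 + 37012/94371 = -9578597/94371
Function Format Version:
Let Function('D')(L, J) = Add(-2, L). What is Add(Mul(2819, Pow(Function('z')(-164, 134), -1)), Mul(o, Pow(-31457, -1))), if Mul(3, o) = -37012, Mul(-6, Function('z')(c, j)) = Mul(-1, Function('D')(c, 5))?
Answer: Rational(-9578597, 94371) ≈ -101.50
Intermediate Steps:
Function('z')(c, j) = Add(Rational(-1, 3), Mul(Rational(1, 6), c)) (Function('z')(c, j) = Mul(Rational(-1, 6), Mul(-1, Add(-2, c))) = Mul(Rational(-1, 6), Add(2, Mul(-1, c))) = Add(Rational(-1, 3), Mul(Rational(1, 6), c)))
o = Rational(-37012, 3) (o = Mul(Rational(1, 3), -37012) = Rational(-37012, 3) ≈ -12337.)
Add(Mul(2819, Pow(Function('z')(-164, 134), -1)), Mul(o, Pow(-31457, -1))) = Add(Mul(2819, Pow(Add(Rational(-1, 3), Mul(Rational(1, 6), -164)), -1)), Mul(Rational(-37012, 3), Pow(-31457, -1))) = Add(Mul(2819, Pow(Add(Rational(-1, 3), Rational(-82, 3)), -1)), Mul(Rational(-37012, 3), Rational(-1, 31457))) = Add(Mul(2819, Pow(Rational(-83, 3), -1)), Rational(37012, 94371)) = Add(Mul(2819, Rational(-3, 83)), Rational(37012, 94371)) = Add(Rational(-8457, 83), Rational(37012, 94371)) = Rational(-9578597, 94371)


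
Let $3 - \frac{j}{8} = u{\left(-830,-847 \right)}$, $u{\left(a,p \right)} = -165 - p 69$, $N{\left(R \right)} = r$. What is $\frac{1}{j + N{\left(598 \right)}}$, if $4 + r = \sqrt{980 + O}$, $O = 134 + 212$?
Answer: $- \frac{233102}{108673084145} - \frac{\sqrt{1326}}{217346168290} \approx -2.1452 \cdot 10^{-6}$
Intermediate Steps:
$O = 346$
$r = -4 + \sqrt{1326}$ ($r = -4 + \sqrt{980 + 346} = -4 + \sqrt{1326} \approx 32.414$)
$N{\left(R \right)} = -4 + \sqrt{1326}$
$u{\left(a,p \right)} = -165 - 69 p$
$j = -466200$ ($j = 24 - 8 \left(-165 - -58443\right) = 24 - 8 \left(-165 + 58443\right) = 24 - 466224 = -466200$)
$\frac{1}{j + N{\left(598 \right)}} = \frac{1}{-466200 - \left(4 - \sqrt{1326}\right)} = \frac{1}{-466204 + \sqrt{1326}}$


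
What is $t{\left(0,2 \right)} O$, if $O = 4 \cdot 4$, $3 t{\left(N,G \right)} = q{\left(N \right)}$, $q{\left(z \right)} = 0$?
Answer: $0$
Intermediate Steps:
$t{\left(N,G \right)} = 0$ ($t{\left(N,G \right)} = \frac{1}{3} \cdot 0 = 0$)
$O = 16$
$t{\left(0,2 \right)} O = 0 \cdot 16 = 0$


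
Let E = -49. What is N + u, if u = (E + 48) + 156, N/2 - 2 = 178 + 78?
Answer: 671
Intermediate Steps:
N = 516 (N = 4 + 2*(178 + 78) = 4 + 2*256 = 4 + 512 = 516)
u = 155 (u = (-49 + 48) + 156 = -1 + 156 = 155)
N + u = 516 + 155 = 671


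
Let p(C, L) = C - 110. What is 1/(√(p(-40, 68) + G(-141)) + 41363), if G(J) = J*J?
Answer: 41363/1710878038 - √19731/1710878038 ≈ 2.4094e-5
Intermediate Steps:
p(C, L) = -110 + C
G(J) = J²
1/(√(p(-40, 68) + G(-141)) + 41363) = 1/(√((-110 - 40) + (-141)²) + 41363) = 1/(√(-150 + 19881) + 41363) = 1/(√19731 + 41363) = 1/(41363 + √19731)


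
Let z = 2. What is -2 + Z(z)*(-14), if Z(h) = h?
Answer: -30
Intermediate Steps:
-2 + Z(z)*(-14) = -2 + 2*(-14) = -2 - 28 = -30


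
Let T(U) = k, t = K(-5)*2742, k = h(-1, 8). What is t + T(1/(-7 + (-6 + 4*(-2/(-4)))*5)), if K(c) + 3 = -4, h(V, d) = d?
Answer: -19186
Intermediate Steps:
K(c) = -7 (K(c) = -3 - 4 = -7)
k = 8
t = -19194 (t = -7*2742 = -19194)
T(U) = 8
t + T(1/(-7 + (-6 + 4*(-2/(-4)))*5)) = -19194 + 8 = -19186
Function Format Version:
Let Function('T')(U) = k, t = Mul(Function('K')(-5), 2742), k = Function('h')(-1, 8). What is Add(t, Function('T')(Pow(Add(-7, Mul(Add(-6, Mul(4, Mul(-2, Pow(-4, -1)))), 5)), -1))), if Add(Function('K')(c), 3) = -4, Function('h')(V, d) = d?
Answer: -19186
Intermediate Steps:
Function('K')(c) = -7 (Function('K')(c) = Add(-3, -4) = -7)
k = 8
t = -19194 (t = Mul(-7, 2742) = -19194)
Function('T')(U) = 8
Add(t, Function('T')(Pow(Add(-7, Mul(Add(-6, Mul(4, Mul(-2, Pow(-4, -1)))), 5)), -1))) = Add(-19194, 8) = -19186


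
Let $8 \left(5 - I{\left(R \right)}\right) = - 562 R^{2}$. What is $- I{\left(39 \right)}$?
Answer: $- \frac{427421}{4} \approx -1.0686 \cdot 10^{5}$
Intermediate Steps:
$I{\left(R \right)} = 5 + \frac{281 R^{2}}{4}$ ($I{\left(R \right)} = 5 - \frac{\left(-562\right) R^{2}}{8} = 5 + \frac{281 R^{2}}{4}$)
$- I{\left(39 \right)} = - (5 + \frac{281 \cdot 39^{2}}{4}) = - (5 + \frac{281}{4} \cdot 1521) = - (5 + \frac{427401}{4}) = \left(-1\right) \frac{427421}{4} = - \frac{427421}{4}$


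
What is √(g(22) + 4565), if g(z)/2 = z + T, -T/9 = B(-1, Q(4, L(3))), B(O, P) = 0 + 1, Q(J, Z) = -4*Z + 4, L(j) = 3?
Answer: √4591 ≈ 67.757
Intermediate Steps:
Q(J, Z) = 4 - 4*Z
B(O, P) = 1
T = -9 (T = -9*1 = -9)
g(z) = -18 + 2*z (g(z) = 2*(z - 9) = 2*(-9 + z) = -18 + 2*z)
√(g(22) + 4565) = √((-18 + 2*22) + 4565) = √((-18 + 44) + 4565) = √(26 + 4565) = √4591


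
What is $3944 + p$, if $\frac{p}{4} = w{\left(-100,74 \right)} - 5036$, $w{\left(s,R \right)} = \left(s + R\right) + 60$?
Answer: $-16064$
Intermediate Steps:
$w{\left(s,R \right)} = 60 + R + s$ ($w{\left(s,R \right)} = \left(R + s\right) + 60 = 60 + R + s$)
$p = -20008$ ($p = 4 \left(\left(60 + 74 - 100\right) - 5036\right) = 4 \left(34 - 5036\right) = 4 \left(-5002\right) = -20008$)
$3944 + p = 3944 - 20008 = -16064$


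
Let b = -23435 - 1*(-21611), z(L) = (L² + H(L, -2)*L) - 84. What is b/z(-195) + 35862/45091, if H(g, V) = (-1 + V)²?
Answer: 202576058/271943821 ≈ 0.74492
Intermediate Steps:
z(L) = -84 + L² + 9*L (z(L) = (L² + (-1 - 2)²*L) - 84 = (L² + (-3)²*L) - 84 = (L² + 9*L) - 84 = -84 + L² + 9*L)
b = -1824 (b = -23435 + 21611 = -1824)
b/z(-195) + 35862/45091 = -1824/(-84 + (-195)² + 9*(-195)) + 35862/45091 = -1824/(-84 + 38025 - 1755) + 35862*(1/45091) = -1824/36186 + 35862/45091 = -1824*1/36186 + 35862/45091 = -304/6031 + 35862/45091 = 202576058/271943821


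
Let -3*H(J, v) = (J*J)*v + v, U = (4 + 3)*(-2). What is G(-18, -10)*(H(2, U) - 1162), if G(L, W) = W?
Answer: 34160/3 ≈ 11387.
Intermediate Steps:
U = -14 (U = 7*(-2) = -14)
H(J, v) = -v/3 - v*J**2/3 (H(J, v) = -((J*J)*v + v)/3 = -(J**2*v + v)/3 = -(v*J**2 + v)/3 = -(v + v*J**2)/3 = -v/3 - v*J**2/3)
G(-18, -10)*(H(2, U) - 1162) = -10*(-1/3*(-14)*(1 + 2**2) - 1162) = -10*(-1/3*(-14)*(1 + 4) - 1162) = -10*(-1/3*(-14)*5 - 1162) = -10*(70/3 - 1162) = -10*(-3416/3) = 34160/3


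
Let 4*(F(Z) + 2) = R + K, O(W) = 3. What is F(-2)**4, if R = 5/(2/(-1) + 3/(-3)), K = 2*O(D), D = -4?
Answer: 14641/20736 ≈ 0.70607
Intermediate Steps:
K = 6 (K = 2*3 = 6)
R = -5/3 (R = 5/(2*(-1) + 3*(-1/3)) = 5/(-2 - 1) = 5/(-3) = 5*(-1/3) = -5/3 ≈ -1.6667)
F(Z) = -11/12 (F(Z) = -2 + (-5/3 + 6)/4 = -2 + (1/4)*(13/3) = -2 + 13/12 = -11/12)
F(-2)**4 = (-11/12)**4 = 14641/20736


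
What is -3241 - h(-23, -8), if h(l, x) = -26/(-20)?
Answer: -32423/10 ≈ -3242.3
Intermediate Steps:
h(l, x) = 13/10 (h(l, x) = -26*(-1/20) = 13/10)
-3241 - h(-23, -8) = -3241 - 1*13/10 = -3241 - 13/10 = -32423/10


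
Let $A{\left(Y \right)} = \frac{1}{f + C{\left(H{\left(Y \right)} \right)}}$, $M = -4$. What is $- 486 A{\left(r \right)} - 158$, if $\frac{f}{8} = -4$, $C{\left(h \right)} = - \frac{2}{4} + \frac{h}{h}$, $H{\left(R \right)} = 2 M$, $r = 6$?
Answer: $- \frac{998}{7} \approx -142.57$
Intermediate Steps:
$H{\left(R \right)} = -8$ ($H{\left(R \right)} = 2 \left(-4\right) = -8$)
$C{\left(h \right)} = \frac{1}{2}$ ($C{\left(h \right)} = \left(-2\right) \frac{1}{4} + 1 = - \frac{1}{2} + 1 = \frac{1}{2}$)
$f = -32$ ($f = 8 \left(-4\right) = -32$)
$A{\left(Y \right)} = - \frac{2}{63}$ ($A{\left(Y \right)} = \frac{1}{-32 + \frac{1}{2}} = \frac{1}{- \frac{63}{2}} = - \frac{2}{63}$)
$- 486 A{\left(r \right)} - 158 = \left(-486\right) \left(- \frac{2}{63}\right) - 158 = \frac{108}{7} - 158 = - \frac{998}{7}$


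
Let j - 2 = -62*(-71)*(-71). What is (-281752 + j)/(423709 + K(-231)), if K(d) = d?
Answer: -297146/211739 ≈ -1.4034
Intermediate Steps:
j = -312540 (j = 2 - 62*(-71)*(-71) = 2 + 4402*(-71) = 2 - 312542 = -312540)
(-281752 + j)/(423709 + K(-231)) = (-281752 - 312540)/(423709 - 231) = -594292/423478 = -594292*1/423478 = -297146/211739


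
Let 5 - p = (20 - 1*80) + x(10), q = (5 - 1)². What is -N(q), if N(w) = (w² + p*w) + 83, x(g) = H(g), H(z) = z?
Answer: -1219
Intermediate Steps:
x(g) = g
q = 16 (q = 4² = 16)
p = 55 (p = 5 - ((20 - 1*80) + 10) = 5 - ((20 - 80) + 10) = 5 - (-60 + 10) = 5 - 1*(-50) = 5 + 50 = 55)
N(w) = 83 + w² + 55*w (N(w) = (w² + 55*w) + 83 = 83 + w² + 55*w)
-N(q) = -(83 + 16² + 55*16) = -(83 + 256 + 880) = -1*1219 = -1219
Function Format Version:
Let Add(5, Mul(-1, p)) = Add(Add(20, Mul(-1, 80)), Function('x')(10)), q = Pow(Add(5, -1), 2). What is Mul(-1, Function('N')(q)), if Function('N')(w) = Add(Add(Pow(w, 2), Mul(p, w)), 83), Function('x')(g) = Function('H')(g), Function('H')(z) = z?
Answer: -1219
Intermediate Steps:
Function('x')(g) = g
q = 16 (q = Pow(4, 2) = 16)
p = 55 (p = Add(5, Mul(-1, Add(Add(20, Mul(-1, 80)), 10))) = Add(5, Mul(-1, Add(Add(20, -80), 10))) = Add(5, Mul(-1, Add(-60, 10))) = Add(5, Mul(-1, -50)) = Add(5, 50) = 55)
Function('N')(w) = Add(83, Pow(w, 2), Mul(55, w)) (Function('N')(w) = Add(Add(Pow(w, 2), Mul(55, w)), 83) = Add(83, Pow(w, 2), Mul(55, w)))
Mul(-1, Function('N')(q)) = Mul(-1, Add(83, Pow(16, 2), Mul(55, 16))) = Mul(-1, Add(83, 256, 880)) = Mul(-1, 1219) = -1219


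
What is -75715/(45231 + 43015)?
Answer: -75715/88246 ≈ -0.85800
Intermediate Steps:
-75715/(45231 + 43015) = -75715/88246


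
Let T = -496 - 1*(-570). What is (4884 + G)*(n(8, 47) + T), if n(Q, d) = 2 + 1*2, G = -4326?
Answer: 43524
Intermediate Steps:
T = 74 (T = -496 + 570 = 74)
n(Q, d) = 4 (n(Q, d) = 2 + 2 = 4)
(4884 + G)*(n(8, 47) + T) = (4884 - 4326)*(4 + 74) = 558*78 = 43524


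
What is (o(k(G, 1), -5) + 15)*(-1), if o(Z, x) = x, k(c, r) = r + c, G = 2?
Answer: -10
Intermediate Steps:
k(c, r) = c + r
(o(k(G, 1), -5) + 15)*(-1) = (-5 + 15)*(-1) = 10*(-1) = -10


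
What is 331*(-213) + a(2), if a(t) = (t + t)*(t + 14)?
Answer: -70439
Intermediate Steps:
a(t) = 2*t*(14 + t) (a(t) = (2*t)*(14 + t) = 2*t*(14 + t))
331*(-213) + a(2) = 331*(-213) + 2*2*(14 + 2) = -70503 + 2*2*16 = -70503 + 64 = -70439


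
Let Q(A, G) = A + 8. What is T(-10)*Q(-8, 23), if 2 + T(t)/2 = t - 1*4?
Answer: 0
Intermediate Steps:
T(t) = -12 + 2*t (T(t) = -4 + 2*(t - 1*4) = -4 + 2*(t - 4) = -4 + 2*(-4 + t) = -4 + (-8 + 2*t) = -12 + 2*t)
Q(A, G) = 8 + A
T(-10)*Q(-8, 23) = (-12 + 2*(-10))*(8 - 8) = (-12 - 20)*0 = -32*0 = 0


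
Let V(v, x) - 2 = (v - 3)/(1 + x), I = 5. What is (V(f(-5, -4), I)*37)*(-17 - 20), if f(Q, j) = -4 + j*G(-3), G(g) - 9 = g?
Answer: 26011/6 ≈ 4335.2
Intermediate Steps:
G(g) = 9 + g
f(Q, j) = -4 + 6*j (f(Q, j) = -4 + j*(9 - 3) = -4 + j*6 = -4 + 6*j)
V(v, x) = 2 + (-3 + v)/(1 + x) (V(v, x) = 2 + (v - 3)/(1 + x) = 2 + (-3 + v)/(1 + x))
(V(f(-5, -4), I)*37)*(-17 - 20) = (((-1 + (-4 + 6*(-4)) + 2*5)/(1 + 5))*37)*(-17 - 20) = (((-1 + (-4 - 24) + 10)/6)*37)*(-37) = (((-1 - 28 + 10)/6)*37)*(-37) = (((⅙)*(-19))*37)*(-37) = -19/6*37*(-37) = -703/6*(-37) = 26011/6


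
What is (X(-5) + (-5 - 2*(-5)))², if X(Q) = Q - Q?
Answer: 25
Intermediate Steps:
X(Q) = 0
(X(-5) + (-5 - 2*(-5)))² = (0 + (-5 - 2*(-5)))² = (0 + (-5 + 10))² = (0 + 5)² = 5² = 25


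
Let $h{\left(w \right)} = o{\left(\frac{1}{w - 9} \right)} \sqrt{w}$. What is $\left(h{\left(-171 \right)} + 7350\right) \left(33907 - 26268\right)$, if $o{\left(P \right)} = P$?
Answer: $56146650 - \frac{7639 i \sqrt{19}}{60} \approx 5.6147 \cdot 10^{7} - 554.96 i$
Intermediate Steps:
$h{\left(w \right)} = \frac{\sqrt{w}}{-9 + w}$ ($h{\left(w \right)} = \frac{\sqrt{w}}{w - 9} = \frac{\sqrt{w}}{-9 + w}$)
$\left(h{\left(-171 \right)} + 7350\right) \left(33907 - 26268\right) = \left(\frac{\sqrt{-171}}{-9 - 171} + 7350\right) \left(33907 - 26268\right) = \left(\frac{3 i \sqrt{19}}{-180} + 7350\right) 7639 = \left(3 i \sqrt{19} \left(- \frac{1}{180}\right) + 7350\right) 7639 = \left(- \frac{i \sqrt{19}}{60} + 7350\right) 7639 = \left(7350 - \frac{i \sqrt{19}}{60}\right) 7639 = 56146650 - \frac{7639 i \sqrt{19}}{60}$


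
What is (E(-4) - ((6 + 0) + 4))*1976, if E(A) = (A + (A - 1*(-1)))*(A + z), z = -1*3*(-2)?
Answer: -47424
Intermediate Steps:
z = 6 (z = -3*(-2) = 6)
E(A) = (1 + 2*A)*(6 + A) (E(A) = (A + (A - 1*(-1)))*(A + 6) = (A + (A + 1))*(6 + A) = (A + (1 + A))*(6 + A) = (1 + 2*A)*(6 + A))
(E(-4) - ((6 + 0) + 4))*1976 = ((6 + 2*(-4)² + 13*(-4)) - ((6 + 0) + 4))*1976 = ((6 + 2*16 - 52) - (6 + 4))*1976 = ((6 + 32 - 52) - 1*10)*1976 = (-14 - 10)*1976 = -24*1976 = -47424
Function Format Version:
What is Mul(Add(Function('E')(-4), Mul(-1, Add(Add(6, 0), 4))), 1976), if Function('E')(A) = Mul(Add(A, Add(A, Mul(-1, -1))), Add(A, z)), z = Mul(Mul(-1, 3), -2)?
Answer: -47424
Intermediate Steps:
z = 6 (z = Mul(-3, -2) = 6)
Function('E')(A) = Mul(Add(1, Mul(2, A)), Add(6, A)) (Function('E')(A) = Mul(Add(A, Add(A, Mul(-1, -1))), Add(A, 6)) = Mul(Add(A, Add(A, 1)), Add(6, A)) = Mul(Add(A, Add(1, A)), Add(6, A)) = Mul(Add(1, Mul(2, A)), Add(6, A)))
Mul(Add(Function('E')(-4), Mul(-1, Add(Add(6, 0), 4))), 1976) = Mul(Add(Add(6, Mul(2, Pow(-4, 2)), Mul(13, -4)), Mul(-1, Add(Add(6, 0), 4))), 1976) = Mul(Add(Add(6, Mul(2, 16), -52), Mul(-1, Add(6, 4))), 1976) = Mul(Add(Add(6, 32, -52), Mul(-1, 10)), 1976) = Mul(Add(-14, -10), 1976) = Mul(-24, 1976) = -47424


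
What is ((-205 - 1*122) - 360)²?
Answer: 471969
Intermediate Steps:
((-205 - 1*122) - 360)² = ((-205 - 122) - 360)² = (-327 - 360)² = (-687)² = 471969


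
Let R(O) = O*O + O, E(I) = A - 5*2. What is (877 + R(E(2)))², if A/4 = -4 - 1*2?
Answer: 3996001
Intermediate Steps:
A = -24 (A = 4*(-4 - 1*2) = 4*(-4 - 2) = 4*(-6) = -24)
E(I) = -34 (E(I) = -24 - 5*2 = -24 - 10 = -34)
R(O) = O + O² (R(O) = O² + O = O + O²)
(877 + R(E(2)))² = (877 - 34*(1 - 34))² = (877 - 34*(-33))² = (877 + 1122)² = 1999² = 3996001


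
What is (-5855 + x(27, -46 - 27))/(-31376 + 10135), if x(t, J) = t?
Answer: 5828/21241 ≈ 0.27437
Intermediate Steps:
(-5855 + x(27, -46 - 27))/(-31376 + 10135) = (-5855 + 27)/(-31376 + 10135) = -5828/(-21241) = -5828*(-1/21241) = 5828/21241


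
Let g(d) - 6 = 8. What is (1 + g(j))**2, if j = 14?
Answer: 225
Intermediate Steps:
g(d) = 14 (g(d) = 6 + 8 = 14)
(1 + g(j))**2 = (1 + 14)**2 = 15**2 = 225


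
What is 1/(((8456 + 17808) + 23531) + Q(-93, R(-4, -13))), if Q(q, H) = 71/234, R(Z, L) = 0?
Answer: 234/11652101 ≈ 2.0082e-5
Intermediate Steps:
Q(q, H) = 71/234 (Q(q, H) = 71*(1/234) = 71/234)
1/(((8456 + 17808) + 23531) + Q(-93, R(-4, -13))) = 1/(((8456 + 17808) + 23531) + 71/234) = 1/((26264 + 23531) + 71/234) = 1/(49795 + 71/234) = 1/(11652101/234) = 234/11652101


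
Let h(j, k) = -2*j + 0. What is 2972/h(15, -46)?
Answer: -1486/15 ≈ -99.067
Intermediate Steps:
h(j, k) = -2*j
2972/h(15, -46) = 2972/((-2*15)) = 2972/(-30) = 2972*(-1/30) = -1486/15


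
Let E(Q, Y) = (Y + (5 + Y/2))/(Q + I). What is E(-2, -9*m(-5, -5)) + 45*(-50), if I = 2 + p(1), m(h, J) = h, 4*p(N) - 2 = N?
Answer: -6460/3 ≈ -2153.3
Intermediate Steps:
p(N) = ½ + N/4
I = 11/4 (I = 2 + (½ + (¼)*1) = 2 + (½ + ¼) = 2 + ¾ = 11/4 ≈ 2.7500)
E(Q, Y) = (5 + 3*Y/2)/(11/4 + Q) (E(Q, Y) = (Y + (5 + Y/2))/(Q + 11/4) = (Y + (5 + Y*(½)))/(11/4 + Q) = (Y + (5 + Y/2))/(11/4 + Q) = (5 + 3*Y/2)/(11/4 + Q))
E(-2, -9*m(-5, -5)) + 45*(-50) = 2*(10 + 3*(-9*(-5)))/(11 + 4*(-2)) + 45*(-50) = 2*(10 + 3*(-3*(-15)))/(11 - 8) - 2250 = 2*(10 + 3*45)/3 - 2250 = 2*(⅓)*(10 + 135) - 2250 = 2*(⅓)*145 - 2250 = 290/3 - 2250 = -6460/3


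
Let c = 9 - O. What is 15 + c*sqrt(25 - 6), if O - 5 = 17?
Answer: 15 - 13*sqrt(19) ≈ -41.666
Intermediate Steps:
O = 22 (O = 5 + 17 = 22)
c = -13 (c = 9 - 1*22 = 9 - 22 = -13)
15 + c*sqrt(25 - 6) = 15 - 13*sqrt(25 - 6) = 15 - 13*sqrt(19)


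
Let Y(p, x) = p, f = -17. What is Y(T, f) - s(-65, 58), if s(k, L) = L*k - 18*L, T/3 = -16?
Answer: 4766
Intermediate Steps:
T = -48 (T = 3*(-16) = -48)
s(k, L) = -18*L + L*k
Y(T, f) - s(-65, 58) = -48 - 58*(-18 - 65) = -48 - 58*(-83) = -48 - 1*(-4814) = -48 + 4814 = 4766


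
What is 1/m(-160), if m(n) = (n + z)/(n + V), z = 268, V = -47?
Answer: -23/12 ≈ -1.9167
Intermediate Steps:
m(n) = (268 + n)/(-47 + n) (m(n) = (n + 268)/(n - 47) = (268 + n)/(-47 + n))
1/m(-160) = 1/((268 - 160)/(-47 - 160)) = 1/(108/(-207)) = 1/(-1/207*108) = 1/(-12/23) = -23/12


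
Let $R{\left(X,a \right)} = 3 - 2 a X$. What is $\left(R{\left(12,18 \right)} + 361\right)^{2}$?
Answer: $4624$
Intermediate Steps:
$R{\left(X,a \right)} = 3 - 2 X a$
$\left(R{\left(12,18 \right)} + 361\right)^{2} = \left(\left(3 - 24 \cdot 18\right) + 361\right)^{2} = \left(\left(3 - 432\right) + 361\right)^{2} = \left(-429 + 361\right)^{2} = \left(-68\right)^{2} = 4624$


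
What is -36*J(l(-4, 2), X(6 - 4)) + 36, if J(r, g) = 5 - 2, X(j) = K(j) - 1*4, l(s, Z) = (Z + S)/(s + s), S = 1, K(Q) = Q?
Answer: -72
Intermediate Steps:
l(s, Z) = (1 + Z)/(2*s) (l(s, Z) = (Z + 1)/(s + s) = (1 + Z)/((2*s)) = (1 + Z)*(1/(2*s)) = (1 + Z)/(2*s))
X(j) = -4 + j (X(j) = j - 1*4 = j - 4 = -4 + j)
J(r, g) = 3
-36*J(l(-4, 2), X(6 - 4)) + 36 = -36*3 + 36 = -108 + 36 = -72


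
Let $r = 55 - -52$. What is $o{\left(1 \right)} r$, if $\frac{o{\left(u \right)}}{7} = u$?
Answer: $749$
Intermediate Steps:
$r = 107$ ($r = 55 + 52 = 107$)
$o{\left(u \right)} = 7 u$
$o{\left(1 \right)} r = 7 \cdot 1 \cdot 107 = 7 \cdot 107 = 749$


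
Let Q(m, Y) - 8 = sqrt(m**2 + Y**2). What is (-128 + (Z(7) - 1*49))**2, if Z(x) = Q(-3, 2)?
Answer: (169 - sqrt(13))**2 ≈ 27355.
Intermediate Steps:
Q(m, Y) = 8 + sqrt(Y**2 + m**2) (Q(m, Y) = 8 + sqrt(m**2 + Y**2) = 8 + sqrt(Y**2 + m**2))
Z(x) = 8 + sqrt(13) (Z(x) = 8 + sqrt(2**2 + (-3)**2) = 8 + sqrt(4 + 9) = 8 + sqrt(13))
(-128 + (Z(7) - 1*49))**2 = (-128 + ((8 + sqrt(13)) - 1*49))**2 = (-128 + ((8 + sqrt(13)) - 49))**2 = (-128 + (-41 + sqrt(13)))**2 = (-169 + sqrt(13))**2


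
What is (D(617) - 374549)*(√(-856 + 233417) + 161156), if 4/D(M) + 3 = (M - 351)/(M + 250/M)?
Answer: -59075076965211516/978695 - 366570757311*√232561/978695 ≈ -6.0542e+10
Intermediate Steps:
D(M) = 4/(-3 + (-351 + M)/(M + 250/M)) (D(M) = 4/(-3 + (M - 351)/(M + 250/M)) = 4/(-3 + (-351 + M)/(M + 250/M)))
(D(617) - 374549)*(√(-856 + 233417) + 161156) = (4*(-250 - 1*617²)/(750 + 2*617² + 351*617) - 374549)*(√(-856 + 233417) + 161156) = (4*(-250 - 1*380689)/(750 + 2*380689 + 216567) - 374549)*(√232561 + 161156) = (4*(-250 - 380689)/(750 + 761378 + 216567) - 374549)*(161156 + √232561) = (4*(-380939)/978695 - 374549)*(161156 + √232561) = (4*(1/978695)*(-380939) - 374549)*(161156 + √232561) = (-1523756/978695 - 374549)*(161156 + √232561) = -366570757311*(161156 + √232561)/978695 = -59075076965211516/978695 - 366570757311*√232561/978695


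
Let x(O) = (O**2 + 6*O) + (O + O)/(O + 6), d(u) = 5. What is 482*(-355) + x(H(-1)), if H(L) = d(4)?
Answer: -1881595/11 ≈ -1.7105e+5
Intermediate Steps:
H(L) = 5
x(O) = O**2 + 6*O + 2*O/(6 + O) (x(O) = (O**2 + 6*O) + (2*O)/(6 + O) = (O**2 + 6*O) + 2*O/(6 + O) = O**2 + 6*O + 2*O/(6 + O))
482*(-355) + x(H(-1)) = 482*(-355) + 5*(38 + 5**2 + 12*5)/(6 + 5) = -171110 + 5*(38 + 25 + 60)/11 = -171110 + 5*(1/11)*123 = -171110 + 615/11 = -1881595/11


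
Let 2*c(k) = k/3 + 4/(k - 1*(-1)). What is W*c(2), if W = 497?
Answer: 497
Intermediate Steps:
c(k) = 2/(1 + k) + k/6 (c(k) = (k/3 + 4/(k - 1*(-1)))/2 = (k*(1/3) + 4/(k + 1))/2 = (k/3 + 4/(1 + k))/2 = (4/(1 + k) + k/3)/2 = 2/(1 + k) + k/6)
W*c(2) = 497*((12 + 2 + 2**2)/(6*(1 + 2))) = 497*((1/6)*(12 + 2 + 4)/3) = 497*((1/6)*(1/3)*18) = 497*1 = 497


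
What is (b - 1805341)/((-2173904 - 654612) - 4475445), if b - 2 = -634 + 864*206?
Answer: 1627989/7303961 ≈ 0.22289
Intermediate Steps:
b = 177352 (b = 2 + (-634 + 864*206) = 2 + (-634 + 177984) = 2 + 177350 = 177352)
(b - 1805341)/((-2173904 - 654612) - 4475445) = (177352 - 1805341)/((-2173904 - 654612) - 4475445) = -1627989/(-2828516 - 4475445) = -1627989/(-7303961) = -1627989*(-1/7303961) = 1627989/7303961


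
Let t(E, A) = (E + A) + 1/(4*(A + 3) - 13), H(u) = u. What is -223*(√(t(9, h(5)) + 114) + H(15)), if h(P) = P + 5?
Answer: -3345 - 446*√50583/39 ≈ -5917.0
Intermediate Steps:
h(P) = 5 + P
t(E, A) = A + E + 1/(-1 + 4*A) (t(E, A) = (A + E) + 1/(4*(3 + A) - 13) = (A + E) + 1/((12 + 4*A) - 13) = (A + E) + 1/(-1 + 4*A) = A + E + 1/(-1 + 4*A))
-223*(√(t(9, h(5)) + 114) + H(15)) = -223*(√((1 - (5 + 5) - 1*9 + 4*(5 + 5)² + 4*(5 + 5)*9)/(-1 + 4*(5 + 5)) + 114) + 15) = -223*(√((1 - 1*10 - 9 + 4*10² + 4*10*9)/(-1 + 4*10) + 114) + 15) = -223*(√((1 - 10 - 9 + 4*100 + 360)/(-1 + 40) + 114) + 15) = -223*(√((1 - 10 - 9 + 400 + 360)/39 + 114) + 15) = -223*(√((1/39)*742 + 114) + 15) = -223*(√(742/39 + 114) + 15) = -223*(√(5188/39) + 15) = -223*(2*√50583/39 + 15) = -223*(15 + 2*√50583/39) = -3345 - 446*√50583/39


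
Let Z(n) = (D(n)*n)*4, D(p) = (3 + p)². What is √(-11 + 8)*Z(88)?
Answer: 2914912*I*√3 ≈ 5.0488e+6*I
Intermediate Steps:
Z(n) = 4*n*(3 + n)² (Z(n) = ((3 + n)²*n)*4 = (n*(3 + n)²)*4 = 4*n*(3 + n)²)
√(-11 + 8)*Z(88) = √(-11 + 8)*(4*88*(3 + 88)²) = √(-3)*(4*88*91²) = (I*√3)*(4*88*8281) = (I*√3)*2914912 = 2914912*I*√3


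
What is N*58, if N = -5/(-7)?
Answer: 290/7 ≈ 41.429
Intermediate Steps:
N = 5/7 (N = -5*(-⅐) = 5/7 ≈ 0.71429)
N*58 = (5/7)*58 = 290/7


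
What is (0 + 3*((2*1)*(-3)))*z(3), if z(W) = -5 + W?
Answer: 36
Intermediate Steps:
(0 + 3*((2*1)*(-3)))*z(3) = (0 + 3*((2*1)*(-3)))*(-5 + 3) = (0 + 3*(2*(-3)))*(-2) = (0 + 3*(-6))*(-2) = (0 - 18)*(-2) = -18*(-2) = 36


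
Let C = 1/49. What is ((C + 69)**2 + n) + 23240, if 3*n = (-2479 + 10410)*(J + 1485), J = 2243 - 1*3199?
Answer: 10275104591/7203 ≈ 1.4265e+6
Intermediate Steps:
J = -956 (J = 2243 - 3199 = -956)
C = 1/49 ≈ 0.020408
n = 4195499/3 (n = ((-2479 + 10410)*(-956 + 1485))/3 = (7931*529)/3 = (1/3)*4195499 = 4195499/3 ≈ 1.3985e+6)
((C + 69)**2 + n) + 23240 = ((1/49 + 69)**2 + 4195499/3) + 23240 = ((3382/49)**2 + 4195499/3) + 23240 = (11437924/2401 + 4195499/3) + 23240 = 10107706871/7203 + 23240 = 10275104591/7203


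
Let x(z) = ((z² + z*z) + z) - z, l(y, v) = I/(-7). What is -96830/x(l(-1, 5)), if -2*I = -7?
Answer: -193660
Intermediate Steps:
I = 7/2 (I = -½*(-7) = 7/2 ≈ 3.5000)
l(y, v) = -½ (l(y, v) = (7/2)/(-7) = (7/2)*(-⅐) = -½)
x(z) = 2*z² (x(z) = ((z² + z²) + z) - z = (2*z² + z) - z = (z + 2*z²) - z = 2*z²)
-96830/x(l(-1, 5)) = -96830/(2*(-½)²) = -96830/(2*(¼)) = -96830/½ = -96830*2 = -193660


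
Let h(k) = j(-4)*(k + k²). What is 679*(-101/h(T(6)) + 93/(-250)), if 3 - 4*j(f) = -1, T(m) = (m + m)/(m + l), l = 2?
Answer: -13905241/750 ≈ -18540.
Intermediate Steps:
T(m) = 2*m/(2 + m) (T(m) = (m + m)/(m + 2) = (2*m)/(2 + m) = 2*m/(2 + m))
j(f) = 1 (j(f) = ¾ - ¼*(-1) = ¾ + ¼ = 1)
h(k) = k + k² (h(k) = 1*(k + k²) = k + k²)
679*(-101/h(T(6)) + 93/(-250)) = 679*(-101*2/(3*(1 + 2*6/(2 + 6))) + 93/(-250)) = 679*(-101*2/(3*(1 + 2*6/8)) + 93*(-1/250)) = 679*(-101*2/(3*(1 + 2*6*(⅛))) - 93/250) = 679*(-101*2/(3*(1 + 3/2)) - 93/250) = 679*(-101/((3/2)*(5/2)) - 93/250) = 679*(-101/15/4 - 93/250) = 679*(-101*4/15 - 93/250) = 679*(-404/15 - 93/250) = 679*(-20479/750) = -13905241/750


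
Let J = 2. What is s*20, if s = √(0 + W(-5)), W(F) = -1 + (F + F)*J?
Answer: 20*I*√21 ≈ 91.651*I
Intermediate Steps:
W(F) = -1 + 4*F (W(F) = -1 + (F + F)*2 = -1 + (2*F)*2 = -1 + 4*F)
s = I*√21 (s = √(0 + (-1 + 4*(-5))) = √(0 + (-1 - 20)) = √(0 - 21) = √(-21) = I*√21 ≈ 4.5826*I)
s*20 = (I*√21)*20 = 20*I*√21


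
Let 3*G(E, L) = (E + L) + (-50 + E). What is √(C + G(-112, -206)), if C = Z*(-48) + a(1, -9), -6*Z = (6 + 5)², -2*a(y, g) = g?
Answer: 5*√130/2 ≈ 28.504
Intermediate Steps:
a(y, g) = -g/2
G(E, L) = -50/3 + L/3 + 2*E/3 (G(E, L) = ((E + L) + (-50 + E))/3 = (-50 + L + 2*E)/3 = -50/3 + L/3 + 2*E/3)
Z = -121/6 (Z = -(6 + 5)²/6 = -⅙*11² = -⅙*121 = -121/6 ≈ -20.167)
C = 1945/2 (C = -121/6*(-48) - ½*(-9) = 968 + 9/2 = 1945/2 ≈ 972.50)
√(C + G(-112, -206)) = √(1945/2 + (-50/3 + (⅓)*(-206) + (⅔)*(-112))) = √(1945/2 + (-50/3 - 206/3 - 224/3)) = √(1945/2 - 160) = √(1625/2) = 5*√130/2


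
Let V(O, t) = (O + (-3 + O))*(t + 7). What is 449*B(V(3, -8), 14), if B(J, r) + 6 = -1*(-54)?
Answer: 21552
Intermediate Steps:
V(O, t) = (-3 + 2*O)*(7 + t)
B(J, r) = 48 (B(J, r) = -6 - 1*(-54) = -6 + 54 = 48)
449*B(V(3, -8), 14) = 449*48 = 21552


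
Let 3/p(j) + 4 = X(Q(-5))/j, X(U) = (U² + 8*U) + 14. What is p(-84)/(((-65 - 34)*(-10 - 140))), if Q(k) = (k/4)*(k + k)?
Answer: -56/2000625 ≈ -2.7991e-5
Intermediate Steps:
Q(k) = k²/2 (Q(k) = (k*(¼))*(2*k) = (k/4)*(2*k) = k²/2)
X(U) = 14 + U² + 8*U
p(j) = 3/(-4 + 1081/(4*j)) (p(j) = 3/(-4 + (14 + ((½)*(-5)²)² + 8*((½)*(-5)²))/j) = 3/(-4 + (14 + ((½)*25)² + 8*((½)*25))/j) = 3/(-4 + (14 + (25/2)² + 8*(25/2))/j) = 3/(-4 + (14 + 625/4 + 100)/j) = 3/(-4 + 1081/(4*j)))
p(-84)/(((-65 - 34)*(-10 - 140))) = (12*(-84)/(1081 - 16*(-84)))/(((-65 - 34)*(-10 - 140))) = (12*(-84)/(1081 + 1344))/((-99*(-150))) = (12*(-84)/2425)/14850 = (12*(-84)*(1/2425))*(1/14850) = -1008/2425*1/14850 = -56/2000625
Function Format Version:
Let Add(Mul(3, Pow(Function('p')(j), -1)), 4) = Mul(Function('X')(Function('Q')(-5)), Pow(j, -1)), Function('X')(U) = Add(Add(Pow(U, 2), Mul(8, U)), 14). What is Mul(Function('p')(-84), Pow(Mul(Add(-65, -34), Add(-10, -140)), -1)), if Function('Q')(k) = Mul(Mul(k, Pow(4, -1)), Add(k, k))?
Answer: Rational(-56, 2000625) ≈ -2.7991e-5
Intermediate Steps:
Function('Q')(k) = Mul(Rational(1, 2), Pow(k, 2)) (Function('Q')(k) = Mul(Mul(k, Rational(1, 4)), Mul(2, k)) = Mul(Mul(Rational(1, 4), k), Mul(2, k)) = Mul(Rational(1, 2), Pow(k, 2)))
Function('X')(U) = Add(14, Pow(U, 2), Mul(8, U))
Function('p')(j) = Mul(3, Pow(Add(-4, Mul(Rational(1081, 4), Pow(j, -1))), -1)) (Function('p')(j) = Mul(3, Pow(Add(-4, Mul(Add(14, Pow(Mul(Rational(1, 2), Pow(-5, 2)), 2), Mul(8, Mul(Rational(1, 2), Pow(-5, 2)))), Pow(j, -1))), -1)) = Mul(3, Pow(Add(-4, Mul(Add(14, Pow(Mul(Rational(1, 2), 25), 2), Mul(8, Mul(Rational(1, 2), 25))), Pow(j, -1))), -1)) = Mul(3, Pow(Add(-4, Mul(Add(14, Pow(Rational(25, 2), 2), Mul(8, Rational(25, 2))), Pow(j, -1))), -1)) = Mul(3, Pow(Add(-4, Mul(Add(14, Rational(625, 4), 100), Pow(j, -1))), -1)) = Mul(3, Pow(Add(-4, Mul(Rational(1081, 4), Pow(j, -1))), -1)))
Mul(Function('p')(-84), Pow(Mul(Add(-65, -34), Add(-10, -140)), -1)) = Mul(Mul(12, -84, Pow(Add(1081, Mul(-16, -84)), -1)), Pow(Mul(Add(-65, -34), Add(-10, -140)), -1)) = Mul(Mul(12, -84, Pow(Add(1081, 1344), -1)), Pow(Mul(-99, -150), -1)) = Mul(Mul(12, -84, Pow(2425, -1)), Pow(14850, -1)) = Mul(Mul(12, -84, Rational(1, 2425)), Rational(1, 14850)) = Mul(Rational(-1008, 2425), Rational(1, 14850)) = Rational(-56, 2000625)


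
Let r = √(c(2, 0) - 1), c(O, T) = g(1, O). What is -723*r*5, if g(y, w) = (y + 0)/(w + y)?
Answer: -1205*I*√6 ≈ -2951.6*I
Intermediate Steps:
g(y, w) = y/(w + y)
c(O, T) = 1/(1 + O) (c(O, T) = 1/(O + 1) = 1/(1 + O))
r = I*√6/3 (r = √(1/(1 + 2) - 1) = √(1/3 - 1) = √(⅓ - 1) = √(-⅔) = I*√6/3 ≈ 0.8165*I)
-723*r*5 = -723*I*√6/3*5 = -1205*I*√6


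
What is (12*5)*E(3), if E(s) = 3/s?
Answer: 60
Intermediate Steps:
(12*5)*E(3) = (12*5)*(3/3) = 60*(3*(⅓)) = 60*1 = 60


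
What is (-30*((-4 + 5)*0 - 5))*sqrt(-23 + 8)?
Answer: 150*I*sqrt(15) ≈ 580.95*I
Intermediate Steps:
(-30*((-4 + 5)*0 - 5))*sqrt(-23 + 8) = (-30*(1*0 - 5))*sqrt(-15) = (-30*(0 - 5))*(I*sqrt(15)) = (-30*(-5))*(I*sqrt(15)) = 150*(I*sqrt(15)) = 150*I*sqrt(15)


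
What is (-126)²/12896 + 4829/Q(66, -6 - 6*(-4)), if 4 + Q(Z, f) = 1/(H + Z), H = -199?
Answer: -159117007/132184 ≈ -1203.8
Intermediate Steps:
Q(Z, f) = -4 + 1/(-199 + Z)
(-126)²/12896 + 4829/Q(66, -6 - 6*(-4)) = (-126)²/12896 + 4829/(((797 - 4*66)/(-199 + 66))) = 15876*(1/12896) + 4829/(((797 - 264)/(-133))) = 3969/3224 + 4829/((-1/133*533)) = 3969/3224 + 4829/(-533/133) = 3969/3224 + 4829*(-133/533) = 3969/3224 - 642257/533 = -159117007/132184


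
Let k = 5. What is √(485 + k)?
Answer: 7*√10 ≈ 22.136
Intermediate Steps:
√(485 + k) = √(485 + 5) = √490 = 7*√10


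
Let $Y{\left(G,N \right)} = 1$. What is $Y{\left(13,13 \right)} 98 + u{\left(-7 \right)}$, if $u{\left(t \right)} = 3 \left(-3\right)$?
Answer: $89$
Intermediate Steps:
$u{\left(t \right)} = -9$
$Y{\left(13,13 \right)} 98 + u{\left(-7 \right)} = 1 \cdot 98 - 9 = 98 - 9 = 89$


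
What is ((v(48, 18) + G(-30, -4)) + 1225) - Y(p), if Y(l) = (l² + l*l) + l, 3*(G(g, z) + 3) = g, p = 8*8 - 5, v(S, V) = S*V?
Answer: -4945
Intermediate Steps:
p = 59 (p = 64 - 5 = 59)
G(g, z) = -3 + g/3
Y(l) = l + 2*l² (Y(l) = (l² + l²) + l = 2*l² + l = l + 2*l²)
((v(48, 18) + G(-30, -4)) + 1225) - Y(p) = ((48*18 + (-3 + (⅓)*(-30))) + 1225) - 59*(1 + 2*59) = ((864 + (-3 - 10)) + 1225) - 59*(1 + 118) = ((864 - 13) + 1225) - 59*119 = (851 + 1225) - 1*7021 = 2076 - 7021 = -4945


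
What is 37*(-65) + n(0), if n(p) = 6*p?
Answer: -2405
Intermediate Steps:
37*(-65) + n(0) = 37*(-65) + 6*0 = -2405 + 0 = -2405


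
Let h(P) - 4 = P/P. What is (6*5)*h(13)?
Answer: 150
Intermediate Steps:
h(P) = 5 (h(P) = 4 + P/P = 4 + 1 = 5)
(6*5)*h(13) = (6*5)*5 = 30*5 = 150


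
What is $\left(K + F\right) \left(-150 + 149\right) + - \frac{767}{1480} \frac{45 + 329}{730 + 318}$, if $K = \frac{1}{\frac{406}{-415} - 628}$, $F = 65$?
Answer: $- \frac{6597562143077}{101215441760} \approx -65.183$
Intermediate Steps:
$K = - \frac{415}{261026}$ ($K = \frac{1}{406 \left(- \frac{1}{415}\right) - 628} = \frac{1}{- \frac{406}{415} - 628} = \frac{1}{- \frac{261026}{415}} = - \frac{415}{261026} \approx -0.0015899$)
$\left(K + F\right) \left(-150 + 149\right) + - \frac{767}{1480} \frac{45 + 329}{730 + 318} = \left(- \frac{415}{261026} + 65\right) \left(-150 + 149\right) + - \frac{767}{1480} \frac{45 + 329}{730 + 318} = \frac{16966275}{261026} \left(-1\right) + \left(-767\right) \frac{1}{1480} \cdot \frac{374}{1048} = - \frac{16966275}{261026} - \frac{767 \cdot 374 \cdot \frac{1}{1048}}{1480} = - \frac{16966275}{261026} - \frac{143429}{775520} = - \frac{6597562143077}{101215441760}$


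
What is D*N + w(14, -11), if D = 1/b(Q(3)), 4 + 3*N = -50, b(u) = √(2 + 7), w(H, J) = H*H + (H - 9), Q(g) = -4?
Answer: 195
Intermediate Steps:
w(H, J) = -9 + H + H² (w(H, J) = H² + (-9 + H) = -9 + H + H²)
b(u) = 3 (b(u) = √9 = 3)
N = -18 (N = -4/3 + (⅓)*(-50) = -4/3 - 50/3 = -18)
D = ⅓ (D = 1/3 = ⅓ ≈ 0.33333)
D*N + w(14, -11) = (⅓)*(-18) + (-9 + 14 + 14²) = -6 + (-9 + 14 + 196) = -6 + 201 = 195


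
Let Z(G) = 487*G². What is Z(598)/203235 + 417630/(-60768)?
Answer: 194408545641/228707120 ≈ 850.03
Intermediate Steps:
Z(598)/203235 + 417630/(-60768) = (487*598²)/203235 + 417630/(-60768) = (487*357604)*(1/203235) + 417630*(-1/60768) = 174153148*(1/203235) - 69605/10128 = 174153148/203235 - 69605/10128 = 194408545641/228707120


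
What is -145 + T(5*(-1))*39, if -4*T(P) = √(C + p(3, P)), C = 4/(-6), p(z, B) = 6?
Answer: -145 - 13*√3 ≈ -167.52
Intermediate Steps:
C = -⅔ (C = 4*(-⅙) = -⅔ ≈ -0.66667)
T(P) = -√3/3 (T(P) = -√(-⅔ + 6)/4 = -√3/3)
-145 + T(5*(-1))*39 = -145 - √3/3*39 = -145 - 13*√3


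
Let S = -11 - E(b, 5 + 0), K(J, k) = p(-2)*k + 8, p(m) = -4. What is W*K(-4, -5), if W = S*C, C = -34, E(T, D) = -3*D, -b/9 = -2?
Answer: -3808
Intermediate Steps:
b = 18 (b = -9*(-2) = 18)
K(J, k) = 8 - 4*k (K(J, k) = -4*k + 8 = 8 - 4*k)
S = 4 (S = -11 - (-3)*(5 + 0) = -11 - (-3)*5 = -11 - 1*(-15) = -11 + 15 = 4)
W = -136 (W = 4*(-34) = -136)
W*K(-4, -5) = -136*(8 - 4*(-5)) = -136*(8 + 20) = -136*28 = -3808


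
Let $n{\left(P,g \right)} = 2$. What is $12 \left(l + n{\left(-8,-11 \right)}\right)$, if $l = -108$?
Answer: $-1272$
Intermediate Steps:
$12 \left(l + n{\left(-8,-11 \right)}\right) = 12 \left(-108 + 2\right) = 12 \left(-106\right) = -1272$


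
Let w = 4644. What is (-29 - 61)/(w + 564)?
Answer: -15/868 ≈ -0.017281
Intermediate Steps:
(-29 - 61)/(w + 564) = (-29 - 61)/(4644 + 564) = -90/5208 = -90*1/5208 = -15/868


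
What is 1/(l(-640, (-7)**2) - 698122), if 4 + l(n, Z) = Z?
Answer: -1/698077 ≈ -1.4325e-6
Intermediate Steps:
l(n, Z) = -4 + Z
1/(l(-640, (-7)**2) - 698122) = 1/((-4 + (-7)**2) - 698122) = 1/((-4 + 49) - 698122) = 1/(45 - 698122) = 1/(-698077) = -1/698077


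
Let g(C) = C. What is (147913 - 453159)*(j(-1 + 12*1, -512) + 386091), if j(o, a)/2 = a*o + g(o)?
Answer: -114421157854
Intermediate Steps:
j(o, a) = 2*o + 2*a*o (j(o, a) = 2*(a*o + o) = 2*(o + a*o) = 2*o + 2*a*o)
(147913 - 453159)*(j(-1 + 12*1, -512) + 386091) = (147913 - 453159)*(2*(-1 + 12*1)*(1 - 512) + 386091) = -305246*(2*(-1 + 12)*(-511) + 386091) = -305246*(2*11*(-511) + 386091) = -305246*(-11242 + 386091) = -305246*374849 = -114421157854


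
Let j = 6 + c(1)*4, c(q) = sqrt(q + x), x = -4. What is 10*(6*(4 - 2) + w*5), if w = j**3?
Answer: -32280 + 12000*I*sqrt(3) ≈ -32280.0 + 20785.0*I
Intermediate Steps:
c(q) = sqrt(-4 + q) (c(q) = sqrt(q - 4) = sqrt(-4 + q))
j = 6 + 4*I*sqrt(3) (j = 6 + sqrt(-4 + 1)*4 = 6 + sqrt(-3)*4 = 6 + (I*sqrt(3))*4 = 6 + 4*I*sqrt(3) ≈ 6.0 + 6.9282*I)
w = (6 + 4*I*sqrt(3))**3 ≈ -648.0 + 415.69*I
10*(6*(4 - 2) + w*5) = 10*(6*(4 - 2) + (-648 + 240*I*sqrt(3))*5) = 10*(6*2 + (-3240 + 1200*I*sqrt(3))) = 10*(12 + (-3240 + 1200*I*sqrt(3))) = 10*(-3228 + 1200*I*sqrt(3)) = -32280 + 12000*I*sqrt(3)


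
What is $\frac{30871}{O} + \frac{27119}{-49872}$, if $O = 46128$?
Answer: $\frac{3006805}{23963496} \approx 0.12547$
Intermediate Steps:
$\frac{30871}{O} + \frac{27119}{-49872} = \frac{30871}{46128} + \frac{27119}{-49872} = 30871 \cdot \frac{1}{46128} + 27119 \left(- \frac{1}{49872}\right) = \frac{30871}{46128} - \frac{27119}{49872} = \frac{3006805}{23963496}$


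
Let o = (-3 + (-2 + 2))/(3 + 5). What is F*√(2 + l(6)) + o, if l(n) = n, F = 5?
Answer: -3/8 + 10*√2 ≈ 13.767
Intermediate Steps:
o = -3/8 (o = (-3 + 0)/8 = -3*⅛ = -3/8 ≈ -0.37500)
F*√(2 + l(6)) + o = 5*√(2 + 6) - 3/8 = 5*√8 - 3/8 = 5*(2*√2) - 3/8 = 10*√2 - 3/8 = -3/8 + 10*√2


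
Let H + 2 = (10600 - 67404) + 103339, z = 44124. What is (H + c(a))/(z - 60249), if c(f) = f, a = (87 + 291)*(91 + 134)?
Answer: -43861/5375 ≈ -8.1602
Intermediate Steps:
a = 85050 (a = 378*225 = 85050)
H = 46533 (H = -2 + ((10600 - 67404) + 103339) = -2 + (-56804 + 103339) = -2 + 46535 = 46533)
(H + c(a))/(z - 60249) = (46533 + 85050)/(44124 - 60249) = 131583/(-16125) = 131583*(-1/16125) = -43861/5375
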